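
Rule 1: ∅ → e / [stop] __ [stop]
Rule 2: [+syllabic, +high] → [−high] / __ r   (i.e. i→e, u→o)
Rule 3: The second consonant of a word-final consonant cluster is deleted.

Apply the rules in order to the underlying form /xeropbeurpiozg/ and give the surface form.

Rule 1 (stop-cluster e-epenthesis): /p/ and /b/ form a stop–stop cluster, so [e] is inserted between them. /xeropbeurpiozg/ → xeropebeurpiozg.
Rule 2 (pre-rhotic lowering): /u/ is a high vowel immediately before /r/, so it lowers to [o]. /xeropebeurpiozg/ → xeropebeorpiozg.
Rule 3 (final cluster simplification): /g/ is the second consonant of a word-final cluster /zg/, so it deletes. /xeropebeorpiozg/ → xeropebeorpioz.

xeropebeorpioz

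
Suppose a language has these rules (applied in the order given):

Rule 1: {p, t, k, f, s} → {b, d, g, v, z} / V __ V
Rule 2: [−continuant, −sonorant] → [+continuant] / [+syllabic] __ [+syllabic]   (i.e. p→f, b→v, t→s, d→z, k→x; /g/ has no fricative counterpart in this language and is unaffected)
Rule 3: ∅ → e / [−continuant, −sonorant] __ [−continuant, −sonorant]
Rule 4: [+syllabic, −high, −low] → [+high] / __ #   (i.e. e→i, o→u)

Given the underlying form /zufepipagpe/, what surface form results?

zuvevivagepi

Rule 1 (intervocalic voicing): /f/ is a voiceless obstruent between vowels /u/ and /e/, so it voices to [v]. /p/ is a voiceless obstruent between vowels /e/ and /i/, so it voices to [b]. /p/ is a voiceless obstruent between vowels /i/ and /a/, so it voices to [b]. /zufepipagpe/ → zuvebibagpe.
Rule 2 (intervocalic spirantization): /b/ is a stop between vowels /e/ and /i/, so it spirantizes to the fricative [v]. /b/ is a stop between vowels /i/ and /a/, so it spirantizes to the fricative [v]. /zuvebibagpe/ → zuvevivagpe.
Rule 3 (stop-cluster e-epenthesis): /g/ and /p/ form a stop–stop cluster, so [e] is inserted between them. /zuvevivagpe/ → zuvevivagepe.
Rule 4 (final vowel raising): /e/ is a mid vowel in word-final position, so it raises to [i]. /zuvevivagepe/ → zuvevivagepi.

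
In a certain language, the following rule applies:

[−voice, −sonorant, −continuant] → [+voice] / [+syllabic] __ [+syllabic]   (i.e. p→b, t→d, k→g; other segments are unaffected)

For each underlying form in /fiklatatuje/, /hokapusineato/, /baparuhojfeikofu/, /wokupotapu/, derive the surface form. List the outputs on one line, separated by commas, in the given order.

/fiklatatuje/: /t/ is a voiceless stop between vowels /a/ and /a/, so it voices to [d]. /t/ is a voiceless stop between vowels /a/ and /u/, so it voices to [d]. → [fikladaduje].
/hokapusineato/: /k/ is a voiceless stop between vowels /o/ and /a/, so it voices to [g]. /p/ is a voiceless stop between vowels /a/ and /u/, so it voices to [b]. /t/ is a voiceless stop between vowels /a/ and /o/, so it voices to [d]. → [hogabusineado].
/baparuhojfeikofu/: /p/ is a voiceless stop between vowels /a/ and /a/, so it voices to [b]. /k/ is a voiceless stop between vowels /i/ and /o/, so it voices to [g]. → [babaruhojfeigofu].
/wokupotapu/: /k/ is a voiceless stop between vowels /o/ and /u/, so it voices to [g]. /p/ is a voiceless stop between vowels /u/ and /o/, so it voices to [b]. /t/ is a voiceless stop between vowels /o/ and /a/, so it voices to [d]. /p/ is a voiceless stop between vowels /a/ and /u/, so it voices to [b]. → [wogubodabu].

fikladaduje, hogabusineado, babaruhojfeigofu, wogubodabu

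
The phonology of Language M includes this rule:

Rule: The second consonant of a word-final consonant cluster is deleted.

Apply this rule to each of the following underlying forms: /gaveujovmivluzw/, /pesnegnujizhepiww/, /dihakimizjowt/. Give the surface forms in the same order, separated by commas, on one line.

/gaveujovmivluzw/: /w/ is the second consonant of a word-final cluster /zw/, so it deletes. → [gaveujovmivluz].
/pesnegnujizhepiww/: /w/ is the second consonant of a word-final cluster /ww/, so it deletes. → [pesnegnujizhepiw].
/dihakimizjowt/: /t/ is the second consonant of a word-final cluster /wt/, so it deletes. → [dihakimizjow].

gaveujovmivluz, pesnegnujizhepiw, dihakimizjow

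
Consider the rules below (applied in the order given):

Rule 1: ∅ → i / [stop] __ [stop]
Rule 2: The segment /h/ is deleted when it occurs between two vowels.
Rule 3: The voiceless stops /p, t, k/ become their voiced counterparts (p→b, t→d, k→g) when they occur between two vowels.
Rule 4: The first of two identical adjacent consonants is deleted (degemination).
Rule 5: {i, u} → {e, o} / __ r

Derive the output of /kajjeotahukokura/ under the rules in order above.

kajeodaugogora

Rule 1 (stop-cluster i-epenthesis): no segment meets the environment; /kajjeotahukokura/ is unchanged.
Rule 2 (intervocalic h-deletion): /h/ occurs between vowels /a/ and /u/, so it deletes. /kajjeotahukokura/ → kajjeotaukokura.
Rule 3 (intervocalic voicing): /t/ is a voiceless stop between vowels /o/ and /a/, so it voices to [d]. /k/ is a voiceless stop between vowels /u/ and /o/, so it voices to [g]. /k/ is a voiceless stop between vowels /o/ and /u/, so it voices to [g]. /kajjeotaukokura/ → kajjeodaugogura.
Rule 4 (degemination): /jj/ is a geminate; the first /j/ deletes. /kajjeodaugogura/ → kajeodaugogura.
Rule 5 (pre-rhotic lowering): /u/ is a high vowel immediately before /r/, so it lowers to [o]. /kajeodaugogura/ → kajeodaugogora.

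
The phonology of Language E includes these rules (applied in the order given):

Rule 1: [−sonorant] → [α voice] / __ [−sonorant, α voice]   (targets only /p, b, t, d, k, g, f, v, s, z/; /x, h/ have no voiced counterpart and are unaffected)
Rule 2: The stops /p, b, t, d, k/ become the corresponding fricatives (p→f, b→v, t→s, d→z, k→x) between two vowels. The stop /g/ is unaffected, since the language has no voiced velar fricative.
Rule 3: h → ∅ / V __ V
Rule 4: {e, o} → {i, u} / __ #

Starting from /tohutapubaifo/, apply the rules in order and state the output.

tousafuvaifu

Rule 1 (regressive voicing assimilation): no segment meets the environment; /tohutapubaifo/ is unchanged.
Rule 2 (intervocalic spirantization): /t/ is a stop between vowels /u/ and /a/, so it spirantizes to the fricative [s]. /p/ is a stop between vowels /a/ and /u/, so it spirantizes to the fricative [f]. /b/ is a stop between vowels /u/ and /a/, so it spirantizes to the fricative [v]. /tohutapubaifo/ → tohusafuvaifo.
Rule 3 (intervocalic h-deletion): /h/ occurs between vowels /o/ and /u/, so it deletes. /tohusafuvaifo/ → tousafuvaifo.
Rule 4 (final vowel raising): /o/ is a mid vowel in word-final position, so it raises to [u]. /tousafuvaifo/ → tousafuvaifu.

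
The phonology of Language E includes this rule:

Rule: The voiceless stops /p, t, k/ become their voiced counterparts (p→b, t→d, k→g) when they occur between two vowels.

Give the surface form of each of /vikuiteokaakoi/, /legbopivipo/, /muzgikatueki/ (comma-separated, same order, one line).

/vikuiteokaakoi/: /k/ is a voiceless stop between vowels /i/ and /u/, so it voices to [g]. /t/ is a voiceless stop between vowels /i/ and /e/, so it voices to [d]. /k/ is a voiceless stop between vowels /o/ and /a/, so it voices to [g]. /k/ is a voiceless stop between vowels /a/ and /o/, so it voices to [g]. → [viguideogaagoi].
/legbopivipo/: /p/ is a voiceless stop between vowels /o/ and /i/, so it voices to [b]. /p/ is a voiceless stop between vowels /i/ and /o/, so it voices to [b]. → [legbobivibo].
/muzgikatueki/: /k/ is a voiceless stop between vowels /i/ and /a/, so it voices to [g]. /t/ is a voiceless stop between vowels /a/ and /u/, so it voices to [d]. /k/ is a voiceless stop between vowels /e/ and /i/, so it voices to [g]. → [muzgigaduegi].

viguideogaagoi, legbobivibo, muzgigaduegi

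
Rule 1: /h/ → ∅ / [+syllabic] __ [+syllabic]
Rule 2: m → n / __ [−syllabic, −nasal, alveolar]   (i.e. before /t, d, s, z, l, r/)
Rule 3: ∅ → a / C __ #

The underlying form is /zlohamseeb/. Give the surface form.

zloanseeba

Rule 1 (intervocalic h-deletion): /h/ occurs between vowels /o/ and /a/, so it deletes. /zlohamseeb/ → zloamseeb.
Rule 2 (nasal place assimilation): /m/ precedes the alveolar consonant /s/, so it assimilates in place to [n]. /zloamseeb/ → zloanseeb.
Rule 3 (final a-epenthesis): the form ends in the consonant /b/, so [a] is inserted word-finally. /zloanseeb/ → zloanseeba.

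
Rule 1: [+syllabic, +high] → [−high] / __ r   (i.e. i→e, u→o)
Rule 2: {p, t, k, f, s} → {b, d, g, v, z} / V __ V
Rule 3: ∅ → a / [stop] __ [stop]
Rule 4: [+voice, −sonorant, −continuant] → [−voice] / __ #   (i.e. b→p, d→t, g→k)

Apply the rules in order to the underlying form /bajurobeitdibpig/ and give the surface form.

bajorobeitadibapik

Rule 1 (pre-rhotic lowering): /u/ is a high vowel immediately before /r/, so it lowers to [o]. /bajurobeitdibpig/ → bajorobeitdibpig.
Rule 2 (intervocalic voicing): no segment meets the environment; /bajorobeitdibpig/ is unchanged.
Rule 3 (stop-cluster a-epenthesis): /t/ and /d/ form a stop–stop cluster, so [a] is inserted between them. /b/ and /p/ form a stop–stop cluster, so [a] is inserted between them. /bajorobeitdibpig/ → bajorobeitadibapig.
Rule 4 (final devoicing): /g/ is a voiced stop in word-final position, so it devoices to [k]. /bajorobeitadibapig/ → bajorobeitadibapik.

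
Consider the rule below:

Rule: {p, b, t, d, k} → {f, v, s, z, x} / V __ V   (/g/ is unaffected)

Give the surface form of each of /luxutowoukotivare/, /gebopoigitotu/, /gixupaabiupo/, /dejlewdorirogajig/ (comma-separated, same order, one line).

luxusowouxosivare, gevofoigisosu, gixufaaviufo, dejlewdorirogajig

/luxutowoukotivare/: /t/ is a stop between vowels /u/ and /o/, so it spirantizes to the fricative [s]. /k/ is a stop between vowels /u/ and /o/, so it spirantizes to the fricative [x]. /t/ is a stop between vowels /o/ and /i/, so it spirantizes to the fricative [s]. → [luxusowouxosivare].
/gebopoigitotu/: /b/ is a stop between vowels /e/ and /o/, so it spirantizes to the fricative [v]. /p/ is a stop between vowels /o/ and /o/, so it spirantizes to the fricative [f]. /t/ is a stop between vowels /i/ and /o/, so it spirantizes to the fricative [s]. /t/ is a stop between vowels /o/ and /u/, so it spirantizes to the fricative [s]. → [gevofoigisosu].
/gixupaabiupo/: /p/ is a stop between vowels /u/ and /a/, so it spirantizes to the fricative [f]. /b/ is a stop between vowels /a/ and /i/, so it spirantizes to the fricative [v]. /p/ is a stop between vowels /u/ and /o/, so it spirantizes to the fricative [f]. → [gixufaaviufo].
/dejlewdorirogajig/: the rule's environment is not met; surfaces unchanged as [dejlewdorirogajig].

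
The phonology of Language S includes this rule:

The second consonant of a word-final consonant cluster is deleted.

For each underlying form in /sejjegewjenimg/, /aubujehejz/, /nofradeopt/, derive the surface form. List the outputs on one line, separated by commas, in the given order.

sejjegewjenim, aubujehej, nofradeop

/sejjegewjenimg/: /g/ is the second consonant of a word-final cluster /mg/, so it deletes. → [sejjegewjenim].
/aubujehejz/: /z/ is the second consonant of a word-final cluster /jz/, so it deletes. → [aubujehej].
/nofradeopt/: /t/ is the second consonant of a word-final cluster /pt/, so it deletes. → [nofradeop].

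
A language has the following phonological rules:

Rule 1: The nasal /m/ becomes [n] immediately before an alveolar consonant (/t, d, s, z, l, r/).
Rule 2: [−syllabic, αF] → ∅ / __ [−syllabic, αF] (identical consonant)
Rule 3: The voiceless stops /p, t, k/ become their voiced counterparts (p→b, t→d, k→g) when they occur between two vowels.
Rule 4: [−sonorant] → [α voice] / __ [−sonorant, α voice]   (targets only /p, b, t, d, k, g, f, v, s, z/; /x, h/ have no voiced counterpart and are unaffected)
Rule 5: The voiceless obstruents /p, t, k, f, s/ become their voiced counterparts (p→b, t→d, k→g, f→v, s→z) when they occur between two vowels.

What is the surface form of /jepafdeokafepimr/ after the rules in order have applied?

Rule 1 (nasal place assimilation): /m/ precedes the alveolar consonant /r/, so it assimilates in place to [n]. /jepafdeokafepimr/ → jepafdeokafepinr.
Rule 2 (degemination): no segment meets the environment; /jepafdeokafepinr/ is unchanged.
Rule 3 (intervocalic voicing): /p/ is a voiceless stop between vowels /e/ and /a/, so it voices to [b]. /k/ is a voiceless stop between vowels /o/ and /a/, so it voices to [g]. /p/ is a voiceless stop between vowels /e/ and /i/, so it voices to [b]. /jepafdeokafepinr/ → jebafdeogafebinr.
Rule 4 (regressive voicing assimilation): /f/ precedes the voiced obstruent /d/, so it voices to [v] by assimilation. /jebafdeogafebinr/ → jebavdeogafebinr.
Rule 5 (intervocalic voicing): /f/ is a voiceless obstruent between vowels /a/ and /e/, so it voices to [v]. /jebavdeogafebinr/ → jebavdeogavebinr.

jebavdeogavebinr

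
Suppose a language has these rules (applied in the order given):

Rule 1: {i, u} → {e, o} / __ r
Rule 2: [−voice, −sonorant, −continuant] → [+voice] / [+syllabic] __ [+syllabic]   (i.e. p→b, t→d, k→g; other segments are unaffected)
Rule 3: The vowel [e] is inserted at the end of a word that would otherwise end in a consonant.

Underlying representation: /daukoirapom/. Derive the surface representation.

Rule 1 (pre-rhotic lowering): /i/ is a high vowel immediately before /r/, so it lowers to [e]. /daukoirapom/ → daukoerapom.
Rule 2 (intervocalic voicing): /k/ is a voiceless stop between vowels /u/ and /o/, so it voices to [g]. /p/ is a voiceless stop between vowels /a/ and /o/, so it voices to [b]. /daukoerapom/ → daugoerabom.
Rule 3 (final e-epenthesis): the form ends in the consonant /m/, so [e] is inserted word-finally. /daugoerabom/ → daugoerabome.

daugoerabome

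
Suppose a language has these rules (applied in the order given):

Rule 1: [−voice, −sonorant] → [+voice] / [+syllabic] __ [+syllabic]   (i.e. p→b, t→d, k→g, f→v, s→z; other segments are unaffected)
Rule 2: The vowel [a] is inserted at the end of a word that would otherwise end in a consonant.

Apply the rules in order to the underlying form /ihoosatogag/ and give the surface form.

ihoozadogaga

Rule 1 (intervocalic voicing): /s/ is a voiceless obstruent between vowels /o/ and /a/, so it voices to [z]. /t/ is a voiceless obstruent between vowels /a/ and /o/, so it voices to [d]. /ihoosatogag/ → ihoozadogag.
Rule 2 (final a-epenthesis): the form ends in the consonant /g/, so [a] is inserted word-finally. /ihoozadogag/ → ihoozadogaga.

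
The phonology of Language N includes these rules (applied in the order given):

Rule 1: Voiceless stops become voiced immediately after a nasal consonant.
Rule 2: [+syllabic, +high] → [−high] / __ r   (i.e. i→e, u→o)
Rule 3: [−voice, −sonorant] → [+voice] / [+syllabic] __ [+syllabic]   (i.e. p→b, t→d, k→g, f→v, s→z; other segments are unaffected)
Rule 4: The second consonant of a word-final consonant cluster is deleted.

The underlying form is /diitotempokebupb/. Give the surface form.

Rule 1 (post-nasal voicing): /p/ is a voiceless stop immediately after the nasal /m/, so it voices to [b]. /diitotempokebupb/ → diitotembokebupb.
Rule 2 (pre-rhotic lowering): no segment meets the environment; /diitotembokebupb/ is unchanged.
Rule 3 (intervocalic voicing): /t/ is a voiceless obstruent between vowels /i/ and /o/, so it voices to [d]. /t/ is a voiceless obstruent between vowels /o/ and /e/, so it voices to [d]. /k/ is a voiceless obstruent between vowels /o/ and /e/, so it voices to [g]. /diitotembokebupb/ → diidodembogebupb.
Rule 4 (final cluster simplification): /b/ is the second consonant of a word-final cluster /pb/, so it deletes. /diidodembogebupb/ → diidodembogebup.

diidodembogebup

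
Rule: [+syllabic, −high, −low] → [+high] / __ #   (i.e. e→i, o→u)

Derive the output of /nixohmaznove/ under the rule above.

nixohmaznovi

Scanning /nixohmaznove/: /o/ at position 4 is not in the conditioning environment; /o/ at position 10 is not in the conditioning environment; /e/ is a mid vowel in word-final position, so it raises to [i].
Result: [nixohmaznovi].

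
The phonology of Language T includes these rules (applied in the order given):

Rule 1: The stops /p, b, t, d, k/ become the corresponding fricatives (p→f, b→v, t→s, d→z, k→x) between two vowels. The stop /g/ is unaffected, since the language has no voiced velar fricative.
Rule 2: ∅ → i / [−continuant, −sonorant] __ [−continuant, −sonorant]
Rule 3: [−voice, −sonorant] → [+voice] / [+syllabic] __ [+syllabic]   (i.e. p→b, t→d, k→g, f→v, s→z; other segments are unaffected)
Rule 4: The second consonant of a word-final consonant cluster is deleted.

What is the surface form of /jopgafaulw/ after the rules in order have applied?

Rule 1 (intervocalic spirantization): no segment meets the environment; /jopgafaulw/ is unchanged.
Rule 2 (stop-cluster i-epenthesis): /p/ and /g/ form a stop–stop cluster, so [i] is inserted between them. /jopgafaulw/ → jopigafaulw.
Rule 3 (intervocalic voicing): /p/ is a voiceless obstruent between vowels /o/ and /i/, so it voices to [b]. /f/ is a voiceless obstruent between vowels /a/ and /a/, so it voices to [v]. /jopigafaulw/ → jobigavaulw.
Rule 4 (final cluster simplification): /w/ is the second consonant of a word-final cluster /lw/, so it deletes. /jobigavaulw/ → jobigavaul.

jobigavaul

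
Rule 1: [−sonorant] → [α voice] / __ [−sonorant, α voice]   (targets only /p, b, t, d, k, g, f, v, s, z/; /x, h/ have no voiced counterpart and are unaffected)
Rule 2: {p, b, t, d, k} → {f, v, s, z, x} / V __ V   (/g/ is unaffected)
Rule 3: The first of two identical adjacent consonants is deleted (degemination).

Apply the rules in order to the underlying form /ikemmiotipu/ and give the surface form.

Rule 1 (regressive voicing assimilation): no segment meets the environment; /ikemmiotipu/ is unchanged.
Rule 2 (intervocalic spirantization): /k/ is a stop between vowels /i/ and /e/, so it spirantizes to the fricative [x]. /t/ is a stop between vowels /o/ and /i/, so it spirantizes to the fricative [s]. /p/ is a stop between vowels /i/ and /u/, so it spirantizes to the fricative [f]. /ikemmiotipu/ → ixemmiosifu.
Rule 3 (degemination): /mm/ is a geminate; the first /m/ deletes. /ixemmiosifu/ → ixemiosifu.

ixemiosifu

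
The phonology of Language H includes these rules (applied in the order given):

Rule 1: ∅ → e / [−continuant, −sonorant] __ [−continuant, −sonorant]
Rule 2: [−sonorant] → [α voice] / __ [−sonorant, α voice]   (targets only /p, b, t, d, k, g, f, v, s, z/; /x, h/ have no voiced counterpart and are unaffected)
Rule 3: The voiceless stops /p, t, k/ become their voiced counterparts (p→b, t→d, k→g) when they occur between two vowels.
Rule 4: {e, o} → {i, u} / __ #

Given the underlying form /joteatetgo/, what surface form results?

Rule 1 (stop-cluster e-epenthesis): /t/ and /g/ form a stop–stop cluster, so [e] is inserted between them. /joteatetgo/ → joteatetego.
Rule 2 (regressive voicing assimilation): no segment meets the environment; /joteatetego/ is unchanged.
Rule 3 (intervocalic voicing): /t/ is a voiceless stop between vowels /o/ and /e/, so it voices to [d]. /t/ is a voiceless stop between vowels /a/ and /e/, so it voices to [d]. /t/ is a voiceless stop between vowels /e/ and /e/, so it voices to [d]. /joteatetego/ → jodeadedego.
Rule 4 (final vowel raising): /o/ is a mid vowel in word-final position, so it raises to [u]. /jodeadedego/ → jodeadedegu.

jodeadedegu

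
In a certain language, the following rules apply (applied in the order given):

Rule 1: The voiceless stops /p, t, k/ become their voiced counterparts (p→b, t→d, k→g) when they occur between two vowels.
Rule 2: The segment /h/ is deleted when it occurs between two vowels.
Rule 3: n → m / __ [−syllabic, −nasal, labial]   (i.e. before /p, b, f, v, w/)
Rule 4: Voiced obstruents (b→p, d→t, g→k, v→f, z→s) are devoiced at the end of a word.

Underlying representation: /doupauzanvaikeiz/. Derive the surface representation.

Rule 1 (intervocalic voicing): /p/ is a voiceless stop between vowels /u/ and /a/, so it voices to [b]. /k/ is a voiceless stop between vowels /i/ and /e/, so it voices to [g]. /doupauzanvaikeiz/ → doubauzanvaigeiz.
Rule 2 (intervocalic h-deletion): no segment meets the environment; /doubauzanvaigeiz/ is unchanged.
Rule 3 (nasal place assimilation): /n/ precedes the labial consonant /v/, so it assimilates in place to [m]. /doubauzanvaigeiz/ → doubauzamvaigeiz.
Rule 4 (final devoicing): /z/ is a voiced obstruent in word-final position, so it devoices to [s]. /doubauzamvaigeiz/ → doubauzamvaigeis.

doubauzamvaigeis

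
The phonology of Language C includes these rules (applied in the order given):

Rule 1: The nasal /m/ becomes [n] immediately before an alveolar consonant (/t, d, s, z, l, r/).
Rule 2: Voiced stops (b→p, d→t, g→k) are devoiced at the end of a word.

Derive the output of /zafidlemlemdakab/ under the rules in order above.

Rule 1 (nasal place assimilation): /m/ precedes the alveolar consonant /l/, so it assimilates in place to [n]. /m/ precedes the alveolar consonant /d/, so it assimilates in place to [n]. /zafidlemlemdakab/ → zafidlenlendakab.
Rule 2 (final devoicing): /b/ is a voiced stop in word-final position, so it devoices to [p]. /zafidlenlendakab/ → zafidlenlendakap.

zafidlenlendakap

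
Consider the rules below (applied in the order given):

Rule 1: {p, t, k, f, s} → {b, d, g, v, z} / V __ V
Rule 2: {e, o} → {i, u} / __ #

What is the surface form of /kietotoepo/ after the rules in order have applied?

Rule 1 (intervocalic voicing): /t/ is a voiceless obstruent between vowels /e/ and /o/, so it voices to [d]. /t/ is a voiceless obstruent between vowels /o/ and /o/, so it voices to [d]. /p/ is a voiceless obstruent between vowels /e/ and /o/, so it voices to [b]. /kietotoepo/ → kiedodoebo.
Rule 2 (final vowel raising): /o/ is a mid vowel in word-final position, so it raises to [u]. /kiedodoebo/ → kiedodoebu.

kiedodoebu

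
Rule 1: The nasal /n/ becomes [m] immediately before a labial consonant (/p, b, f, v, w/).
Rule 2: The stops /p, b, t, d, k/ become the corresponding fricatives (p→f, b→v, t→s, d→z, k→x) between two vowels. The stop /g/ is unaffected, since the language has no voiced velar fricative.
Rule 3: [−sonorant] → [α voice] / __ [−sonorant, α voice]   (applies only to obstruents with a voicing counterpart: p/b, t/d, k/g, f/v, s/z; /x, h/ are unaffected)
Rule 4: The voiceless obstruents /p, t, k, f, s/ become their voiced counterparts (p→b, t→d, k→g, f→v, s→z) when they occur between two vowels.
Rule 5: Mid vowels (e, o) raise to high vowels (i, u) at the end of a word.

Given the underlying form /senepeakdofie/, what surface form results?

Rule 1 (nasal place assimilation): no segment meets the environment; /senepeakdofie/ is unchanged.
Rule 2 (intervocalic spirantization): /p/ is a stop between vowels /e/ and /e/, so it spirantizes to the fricative [f]. /senepeakdofie/ → senefeakdofie.
Rule 3 (regressive voicing assimilation): /k/ precedes the voiced obstruent /d/, so it voices to [g] by assimilation. /senefeakdofie/ → senefeagdofie.
Rule 4 (intervocalic voicing): /f/ is a voiceless obstruent between vowels /e/ and /e/, so it voices to [v]. /f/ is a voiceless obstruent between vowels /o/ and /i/, so it voices to [v]. /senefeagdofie/ → seneveagdovie.
Rule 5 (final vowel raising): /e/ is a mid vowel in word-final position, so it raises to [i]. /seneveagdovie/ → seneveagdovii.

seneveagdovii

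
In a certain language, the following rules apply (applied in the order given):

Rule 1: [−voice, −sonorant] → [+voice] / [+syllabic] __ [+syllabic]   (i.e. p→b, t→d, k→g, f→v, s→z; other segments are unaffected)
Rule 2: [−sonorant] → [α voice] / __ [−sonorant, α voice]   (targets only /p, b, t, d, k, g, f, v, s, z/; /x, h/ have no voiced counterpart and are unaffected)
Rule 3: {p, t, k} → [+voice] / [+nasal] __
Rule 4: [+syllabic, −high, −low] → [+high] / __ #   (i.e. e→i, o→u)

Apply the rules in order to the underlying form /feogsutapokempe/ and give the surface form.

feoksudabogembi

Rule 1 (intervocalic voicing): /t/ is a voiceless obstruent between vowels /u/ and /a/, so it voices to [d]. /p/ is a voiceless obstruent between vowels /a/ and /o/, so it voices to [b]. /k/ is a voiceless obstruent between vowels /o/ and /e/, so it voices to [g]. /feogsutapokempe/ → feogsudabogempe.
Rule 2 (regressive voicing assimilation): /g/ precedes the voiceless obstruent /s/, so it devoices to [k] by assimilation. /feogsudabogempe/ → feoksudabogempe.
Rule 3 (post-nasal voicing): /p/ is a voiceless stop immediately after the nasal /m/, so it voices to [b]. /feoksudabogempe/ → feoksudabogembe.
Rule 4 (final vowel raising): /e/ is a mid vowel in word-final position, so it raises to [i]. /feoksudabogembe/ → feoksudabogembi.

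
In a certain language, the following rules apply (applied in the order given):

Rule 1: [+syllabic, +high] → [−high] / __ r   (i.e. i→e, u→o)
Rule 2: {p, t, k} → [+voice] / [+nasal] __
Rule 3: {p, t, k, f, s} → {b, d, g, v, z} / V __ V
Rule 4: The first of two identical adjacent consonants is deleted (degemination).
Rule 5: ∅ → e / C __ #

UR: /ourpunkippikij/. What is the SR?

Rule 1 (pre-rhotic lowering): /u/ is a high vowel immediately before /r/, so it lowers to [o]. /ourpunkippikij/ → oorpunkippikij.
Rule 2 (post-nasal voicing): /k/ is a voiceless stop immediately after the nasal /n/, so it voices to [g]. /oorpunkippikij/ → oorpungippikij.
Rule 3 (intervocalic voicing): /k/ is a voiceless obstruent between vowels /i/ and /i/, so it voices to [g]. /oorpungippikij/ → oorpungippigij.
Rule 4 (degemination): /pp/ is a geminate; the first /p/ deletes. /oorpungippigij/ → oorpungipigij.
Rule 5 (final e-epenthesis): the form ends in the consonant /j/, so [e] is inserted word-finally. /oorpungipigij/ → oorpungipigije.

oorpungipigije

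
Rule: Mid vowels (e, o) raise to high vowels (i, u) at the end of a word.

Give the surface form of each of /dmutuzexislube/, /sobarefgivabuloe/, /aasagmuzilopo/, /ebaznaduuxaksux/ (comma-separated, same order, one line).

dmutuzexislubi, sobarefgivabuloi, aasagmuzilopu, ebaznaduuxaksux

/dmutuzexislube/: /e/ is a mid vowel in word-final position, so it raises to [i]. → [dmutuzexislubi].
/sobarefgivabuloe/: /e/ is a mid vowel in word-final position, so it raises to [i]. → [sobarefgivabuloi].
/aasagmuzilopo/: /o/ is a mid vowel in word-final position, so it raises to [u]. → [aasagmuzilopu].
/ebaznaduuxaksux/: the rule's environment is not met; surfaces unchanged as [ebaznaduuxaksux].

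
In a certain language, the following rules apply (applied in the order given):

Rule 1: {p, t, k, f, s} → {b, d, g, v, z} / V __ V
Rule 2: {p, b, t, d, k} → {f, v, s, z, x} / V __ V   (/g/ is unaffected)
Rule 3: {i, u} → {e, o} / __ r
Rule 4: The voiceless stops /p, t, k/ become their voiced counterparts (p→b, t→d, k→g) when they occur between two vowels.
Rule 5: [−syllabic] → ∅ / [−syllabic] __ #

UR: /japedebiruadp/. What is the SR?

javezeveruad

Rule 1 (intervocalic voicing): /p/ is a voiceless obstruent between vowels /a/ and /e/, so it voices to [b]. /japedebiruadp/ → jabedebiruadp.
Rule 2 (intervocalic spirantization): /b/ is a stop between vowels /a/ and /e/, so it spirantizes to the fricative [v]. /d/ is a stop between vowels /e/ and /e/, so it spirantizes to the fricative [z]. /b/ is a stop between vowels /e/ and /i/, so it spirantizes to the fricative [v]. /jabedebiruadp/ → javezeviruadp.
Rule 3 (pre-rhotic lowering): /i/ is a high vowel immediately before /r/, so it lowers to [e]. /javezeviruadp/ → javezeveruadp.
Rule 4 (intervocalic voicing): no segment meets the environment; /javezeveruadp/ is unchanged.
Rule 5 (final cluster simplification): /p/ is the second consonant of a word-final cluster /dp/, so it deletes. /javezeveruadp/ → javezeveruad.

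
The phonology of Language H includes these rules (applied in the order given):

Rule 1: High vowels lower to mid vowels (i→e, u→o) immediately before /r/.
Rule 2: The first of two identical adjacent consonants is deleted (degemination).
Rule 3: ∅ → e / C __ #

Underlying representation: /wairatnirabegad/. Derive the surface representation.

Rule 1 (pre-rhotic lowering): /i/ is a high vowel immediately before /r/, so it lowers to [e]. /i/ is a high vowel immediately before /r/, so it lowers to [e]. /wairatnirabegad/ → waeratnerabegad.
Rule 2 (degemination): no segment meets the environment; /waeratnerabegad/ is unchanged.
Rule 3 (final e-epenthesis): the form ends in the consonant /d/, so [e] is inserted word-finally. /waeratnerabegad/ → waeratnerabegade.

waeratnerabegade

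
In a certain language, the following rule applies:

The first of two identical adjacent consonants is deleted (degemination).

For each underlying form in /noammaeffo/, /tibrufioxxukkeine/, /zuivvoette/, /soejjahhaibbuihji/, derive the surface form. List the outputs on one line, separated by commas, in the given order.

noamaefo, tibrufioxukeine, zuivoete, soejahaibuihji

/noammaeffo/: /mm/ is a geminate; the first /m/ deletes. /ff/ is a geminate; the first /f/ deletes. → [noamaefo].
/tibrufioxxukkeine/: /xx/ is a geminate; the first /x/ deletes. /kk/ is a geminate; the first /k/ deletes. → [tibrufioxukeine].
/zuivvoette/: /vv/ is a geminate; the first /v/ deletes. /tt/ is a geminate; the first /t/ deletes. → [zuivoete].
/soejjahhaibbuihji/: /jj/ is a geminate; the first /j/ deletes. /hh/ is a geminate; the first /h/ deletes. /bb/ is a geminate; the first /b/ deletes. → [soejahaibuihji].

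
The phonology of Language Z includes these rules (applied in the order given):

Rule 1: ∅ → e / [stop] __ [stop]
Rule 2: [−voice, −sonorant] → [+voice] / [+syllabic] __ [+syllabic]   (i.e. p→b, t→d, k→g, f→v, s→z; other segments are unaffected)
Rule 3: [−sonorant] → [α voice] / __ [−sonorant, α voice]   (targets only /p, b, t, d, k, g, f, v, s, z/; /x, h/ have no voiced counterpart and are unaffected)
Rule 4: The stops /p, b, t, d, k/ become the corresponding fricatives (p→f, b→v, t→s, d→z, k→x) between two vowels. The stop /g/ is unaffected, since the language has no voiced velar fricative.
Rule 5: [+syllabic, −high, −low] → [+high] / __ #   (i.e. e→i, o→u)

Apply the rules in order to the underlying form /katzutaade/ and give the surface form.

Rule 1 (stop-cluster e-epenthesis): no segment meets the environment; /katzutaade/ is unchanged.
Rule 2 (intervocalic voicing): /t/ is a voiceless obstruent between vowels /u/ and /a/, so it voices to [d]. /katzutaade/ → katzudaade.
Rule 3 (regressive voicing assimilation): /t/ precedes the voiced obstruent /z/, so it voices to [d] by assimilation. /katzudaade/ → kadzudaade.
Rule 4 (intervocalic spirantization): /d/ is a stop between vowels /u/ and /a/, so it spirantizes to the fricative [z]. /d/ is a stop between vowels /a/ and /e/, so it spirantizes to the fricative [z]. /kadzudaade/ → kadzuzaaze.
Rule 5 (final vowel raising): /e/ is a mid vowel in word-final position, so it raises to [i]. /kadzuzaaze/ → kadzuzaazi.

kadzuzaazi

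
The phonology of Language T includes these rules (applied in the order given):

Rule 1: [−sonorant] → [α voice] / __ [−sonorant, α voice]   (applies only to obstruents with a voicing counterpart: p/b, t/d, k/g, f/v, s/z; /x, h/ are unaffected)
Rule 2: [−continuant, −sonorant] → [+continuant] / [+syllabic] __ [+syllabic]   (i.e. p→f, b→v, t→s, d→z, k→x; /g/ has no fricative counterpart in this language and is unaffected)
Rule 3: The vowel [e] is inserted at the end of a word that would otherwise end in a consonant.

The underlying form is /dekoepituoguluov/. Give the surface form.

Rule 1 (regressive voicing assimilation): no segment meets the environment; /dekoepituoguluov/ is unchanged.
Rule 2 (intervocalic spirantization): /k/ is a stop between vowels /e/ and /o/, so it spirantizes to the fricative [x]. /p/ is a stop between vowels /e/ and /i/, so it spirantizes to the fricative [f]. /t/ is a stop between vowels /i/ and /u/, so it spirantizes to the fricative [s]. /dekoepituoguluov/ → dexoefisuoguluov.
Rule 3 (final e-epenthesis): the form ends in the consonant /v/, so [e] is inserted word-finally. /dexoefisuoguluov/ → dexoefisuoguluove.

dexoefisuoguluove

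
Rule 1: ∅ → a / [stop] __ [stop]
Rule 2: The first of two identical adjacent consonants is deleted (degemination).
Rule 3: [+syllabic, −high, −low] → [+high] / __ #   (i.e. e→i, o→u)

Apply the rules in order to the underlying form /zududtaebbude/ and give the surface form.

zududataebabudi

Rule 1 (stop-cluster a-epenthesis): /d/ and /t/ form a stop–stop cluster, so [a] is inserted between them. /b/ and /b/ form a stop–stop cluster, so [a] is inserted between them. /zududtaebbude/ → zududataebabude.
Rule 2 (degemination): no segment meets the environment; /zududataebabude/ is unchanged.
Rule 3 (final vowel raising): /e/ is a mid vowel in word-final position, so it raises to [i]. /zududataebabude/ → zududataebabudi.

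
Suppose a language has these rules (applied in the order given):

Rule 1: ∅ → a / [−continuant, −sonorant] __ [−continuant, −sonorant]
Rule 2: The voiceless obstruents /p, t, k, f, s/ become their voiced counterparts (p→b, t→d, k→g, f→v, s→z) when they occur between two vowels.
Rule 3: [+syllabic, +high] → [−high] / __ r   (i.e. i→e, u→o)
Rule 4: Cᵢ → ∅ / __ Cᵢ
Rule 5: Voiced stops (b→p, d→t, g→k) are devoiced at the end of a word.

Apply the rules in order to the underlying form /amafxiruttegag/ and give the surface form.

Rule 1 (stop-cluster a-epenthesis): /t/ and /t/ form a stop–stop cluster, so [a] is inserted between them. /amafxiruttegag/ → amafxirutategag.
Rule 2 (intervocalic voicing): /t/ is a voiceless obstruent between vowels /u/ and /a/, so it voices to [d]. /t/ is a voiceless obstruent between vowels /a/ and /e/, so it voices to [d]. /amafxirutategag/ → amafxirudadegag.
Rule 3 (pre-rhotic lowering): /i/ is a high vowel immediately before /r/, so it lowers to [e]. /amafxirudadegag/ → amafxerudadegag.
Rule 4 (degemination): no segment meets the environment; /amafxerudadegag/ is unchanged.
Rule 5 (final devoicing): /g/ is a voiced stop in word-final position, so it devoices to [k]. /amafxerudadegag/ → amafxerudadegak.

amafxerudadegak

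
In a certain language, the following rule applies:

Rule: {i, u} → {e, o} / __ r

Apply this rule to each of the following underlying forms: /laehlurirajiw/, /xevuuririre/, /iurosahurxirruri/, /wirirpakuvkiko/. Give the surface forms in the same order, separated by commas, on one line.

/laehlurirajiw/: /u/ is a high vowel immediately before /r/, so it lowers to [o]. /i/ is a high vowel immediately before /r/, so it lowers to [e]. → [laehlorerajiw].
/xevuuririre/: /u/ is a high vowel immediately before /r/, so it lowers to [o]. /i/ is a high vowel immediately before /r/, so it lowers to [e]. /i/ is a high vowel immediately before /r/, so it lowers to [e]. → [xevuorerere].
/iurosahurxirruri/: /u/ is a high vowel immediately before /r/, so it lowers to [o]. /u/ is a high vowel immediately before /r/, so it lowers to [o]. /i/ is a high vowel immediately before /r/, so it lowers to [e]. /u/ is a high vowel immediately before /r/, so it lowers to [o]. → [iorosahorxerrori].
/wirirpakuvkiko/: /i/ is a high vowel immediately before /r/, so it lowers to [e]. /i/ is a high vowel immediately before /r/, so it lowers to [e]. → [wererpakuvkiko].

laehlorerajiw, xevuorerere, iorosahorxerrori, wererpakuvkiko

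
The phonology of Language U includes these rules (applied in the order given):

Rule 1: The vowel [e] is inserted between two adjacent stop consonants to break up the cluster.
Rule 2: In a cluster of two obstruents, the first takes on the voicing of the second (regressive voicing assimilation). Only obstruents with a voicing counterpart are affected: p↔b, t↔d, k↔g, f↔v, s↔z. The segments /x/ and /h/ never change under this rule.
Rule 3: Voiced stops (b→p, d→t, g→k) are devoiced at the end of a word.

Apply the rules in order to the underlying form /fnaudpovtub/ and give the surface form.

fnaudepoftup

Rule 1 (stop-cluster e-epenthesis): /d/ and /p/ form a stop–stop cluster, so [e] is inserted between them. /fnaudpovtub/ → fnaudepovtub.
Rule 2 (regressive voicing assimilation): /v/ precedes the voiceless obstruent /t/, so it devoices to [f] by assimilation. /fnaudepovtub/ → fnaudepoftub.
Rule 3 (final devoicing): /b/ is a voiced stop in word-final position, so it devoices to [p]. /fnaudepoftub/ → fnaudepoftup.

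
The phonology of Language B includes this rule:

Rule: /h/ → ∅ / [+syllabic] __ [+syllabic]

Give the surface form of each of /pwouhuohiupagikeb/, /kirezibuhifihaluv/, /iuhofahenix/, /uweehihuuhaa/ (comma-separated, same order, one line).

/pwouhuohiupagikeb/: /h/ occurs between vowels /u/ and /u/, so it deletes. /h/ occurs between vowels /o/ and /i/, so it deletes. → [pwouuoiupagikeb].
/kirezibuhifihaluv/: /h/ occurs between vowels /u/ and /i/, so it deletes. /h/ occurs between vowels /i/ and /a/, so it deletes. → [kirezibuifialuv].
/iuhofahenix/: /h/ occurs between vowels /u/ and /o/, so it deletes. /h/ occurs between vowels /a/ and /e/, so it deletes. → [iuofaenix].
/uweehihuuhaa/: /h/ occurs between vowels /e/ and /i/, so it deletes. /h/ occurs between vowels /i/ and /u/, so it deletes. /h/ occurs between vowels /u/ and /a/, so it deletes. → [uweeiuuaa].

pwouuoiupagikeb, kirezibuifialuv, iuofaenix, uweeiuuaa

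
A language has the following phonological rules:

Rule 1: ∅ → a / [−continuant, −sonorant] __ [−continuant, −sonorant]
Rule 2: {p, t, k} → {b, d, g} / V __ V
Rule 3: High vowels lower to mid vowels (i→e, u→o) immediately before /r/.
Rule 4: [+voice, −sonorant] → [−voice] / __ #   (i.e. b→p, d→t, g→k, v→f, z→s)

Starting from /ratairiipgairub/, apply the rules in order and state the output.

radaeriibagaerup

Rule 1 (stop-cluster a-epenthesis): /p/ and /g/ form a stop–stop cluster, so [a] is inserted between them. /ratairiipgairub/ → ratairiipagairub.
Rule 2 (intervocalic voicing): /t/ is a voiceless stop between vowels /a/ and /a/, so it voices to [d]. /p/ is a voiceless stop between vowels /i/ and /a/, so it voices to [b]. /ratairiipagairub/ → radairiibagairub.
Rule 3 (pre-rhotic lowering): /i/ is a high vowel immediately before /r/, so it lowers to [e]. /i/ is a high vowel immediately before /r/, so it lowers to [e]. /radairiibagairub/ → radaeriibagaerub.
Rule 4 (final devoicing): /b/ is a voiced obstruent in word-final position, so it devoices to [p]. /radaeriibagaerub/ → radaeriibagaerup.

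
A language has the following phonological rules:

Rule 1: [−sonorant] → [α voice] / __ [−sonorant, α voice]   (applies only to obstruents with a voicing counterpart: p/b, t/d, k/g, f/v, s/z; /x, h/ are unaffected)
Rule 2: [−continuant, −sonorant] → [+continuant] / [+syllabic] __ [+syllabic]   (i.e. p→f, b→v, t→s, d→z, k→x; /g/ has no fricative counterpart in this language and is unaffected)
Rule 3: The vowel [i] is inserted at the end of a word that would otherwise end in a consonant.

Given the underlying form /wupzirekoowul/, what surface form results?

Rule 1 (regressive voicing assimilation): /p/ precedes the voiced obstruent /z/, so it voices to [b] by assimilation. /wupzirekoowul/ → wubzirekoowul.
Rule 2 (intervocalic spirantization): /k/ is a stop between vowels /e/ and /o/, so it spirantizes to the fricative [x]. /wubzirekoowul/ → wubzirexoowul.
Rule 3 (final i-epenthesis): the form ends in the consonant /l/, so [i] is inserted word-finally. /wubzirexoowul/ → wubzirexoowuli.

wubzirexoowuli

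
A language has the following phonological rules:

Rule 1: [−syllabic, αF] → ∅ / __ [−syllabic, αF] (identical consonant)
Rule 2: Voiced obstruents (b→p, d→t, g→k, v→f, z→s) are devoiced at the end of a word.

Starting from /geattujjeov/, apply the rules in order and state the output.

geatujeof

Rule 1 (degemination): /tt/ is a geminate; the first /t/ deletes. /jj/ is a geminate; the first /j/ deletes. /geattujjeov/ → geatujeov.
Rule 2 (final devoicing): /v/ is a voiced obstruent in word-final position, so it devoices to [f]. /geatujeov/ → geatujeof.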